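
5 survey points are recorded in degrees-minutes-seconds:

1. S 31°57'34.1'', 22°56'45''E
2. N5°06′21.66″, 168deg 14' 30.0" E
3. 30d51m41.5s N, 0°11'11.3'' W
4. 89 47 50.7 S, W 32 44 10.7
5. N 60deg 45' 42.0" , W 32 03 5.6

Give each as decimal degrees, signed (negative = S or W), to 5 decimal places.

Point 1:
  Latitude: 31 + 57/60 + 34.1/3600 = 31.959472
  hemisphere S, so the sign is −
  Lon: 22° + 56/60 + 45/3600 = 22 + 0.933333 + 0.012500 = 22.945833
  E ⇒ keep positive
Point 2:
  φ: 5 + 6/60 + 21.66/3600 = 5.106017
  N ⇒ keep positive
  Longitude: 168° + 14/60 + 30/3600 = 168 + 0.233333 + 0.008333 = 168.241667
  E → positive
Point 3:
  Lat: 30° + 51/60 + 41.5/3600 = 30 + 0.850000 + 0.011528 = 30.861528
  N ⇒ keep positive
  λ: 0 + 11/60 + 11.3/3600 = 0.186472
  W ⇒ negate
Point 4:
  Latitude: 89° + 47/60 + 50.7/3600 = 89 + 0.783333 + 0.014083 = 89.797417
  S ⇒ negate
  Longitude: 32° + 44/60 + 10.7/3600 = 32 + 0.733333 + 0.002972 = 32.736306
  W ⇒ negate
Point 5:
  Latitude: 60 + 45/60 + 42/3600 = 60.761667
  N ⇒ keep positive
  Lon: 32° + 3/60 + 5.6/3600 = 32 + 0.050000 + 0.001556 = 32.051556
  hemisphere W, so the sign is −

1. -31.95947, 22.94583
2. 5.10602, 168.24167
3. 30.86153, -0.18647
4. -89.79742, -32.73631
5. 60.76167, -32.05156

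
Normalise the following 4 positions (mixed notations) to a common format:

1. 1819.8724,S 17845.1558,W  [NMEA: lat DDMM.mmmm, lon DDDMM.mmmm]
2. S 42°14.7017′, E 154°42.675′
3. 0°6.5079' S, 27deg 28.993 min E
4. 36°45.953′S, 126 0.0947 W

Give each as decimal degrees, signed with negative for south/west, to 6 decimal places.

Point 1:
  φ: split at 2 digits → 18° and 19.8724′; 18 + 19.8724/60 = 18.3312067
  S → negative
  Longitude: split at 3 digits → 178° and 45.1558′; 178 + 45.1558/60 = 178.7525967
  W → negative
Point 2:
  Lat: 42 + 14.7017/60 = 42.2450283
  S ⇒ negate
  Lon: 42.675′ = 0.711250°; total 154.7112500
  E → positive
Point 3:
  Latitude: 0 + 6.5079/60 = 0.1084650
  S ⇒ negate
  Lon: 27 + 28.993/60 = 27.4832167
  E → positive
Point 4:
  Lat: 36 + 45.953/60 = 36.7658833
  hemisphere S, so the sign is −
  Lon: 0.0947′ = 0.001578°; total 126.0015783
  W ⇒ negate

1. -18.331207, -178.752597
2. -42.245028, 154.711250
3. -0.108465, 27.483217
4. -36.765883, -126.001578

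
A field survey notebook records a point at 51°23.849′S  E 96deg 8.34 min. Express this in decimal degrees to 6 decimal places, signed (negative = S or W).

φ: 23.849′ = 0.397483°; total 51.3974833
S → negative
Lon: 96 + 8.34/60 = 96.1390000
E ⇒ keep positive

-51.397483, 96.139000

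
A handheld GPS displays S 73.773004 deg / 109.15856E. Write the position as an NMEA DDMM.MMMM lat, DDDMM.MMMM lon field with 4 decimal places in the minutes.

7346.3802,S / 10909.5136,E

φ: fractional part 0.773004 → 46.380240 minutes
Lon: fractional part 0.158560 → 9.513600 minutes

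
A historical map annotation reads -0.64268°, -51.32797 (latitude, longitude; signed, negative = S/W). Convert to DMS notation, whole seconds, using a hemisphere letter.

0°38′34″ S, 51°19′41″ W

Latitude is negative → S; |value| = 0.642680
Latitude: 0.642680 × 60 = 38.56080′ → 38′, remainder × 60 = 33.65″
Longitude is negative → W; |value| = 51.327970
Lon: 0.327970° → 19.67820′; 0.67820 × 60 = 40.69″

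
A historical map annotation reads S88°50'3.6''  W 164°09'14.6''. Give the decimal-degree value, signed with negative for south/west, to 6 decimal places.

-88.834333, -164.154056

Latitude: 88° + 50/60 + 3.6/3600 = 88 + 0.833333 + 0.001000 = 88.8343333
S ⇒ negate
λ: 164 + 9/60 + 14.6/3600 = 164.1540556
hemisphere W, so the sign is −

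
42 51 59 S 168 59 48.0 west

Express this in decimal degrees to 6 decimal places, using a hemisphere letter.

Latitude: 51′ + 59″ = 51.98333′; 42 + 51.98333/60 = 42.8663889
Longitude: 168 + 59/60 + 48/3600 = 168.9966667

42.866389° S, 168.996667° W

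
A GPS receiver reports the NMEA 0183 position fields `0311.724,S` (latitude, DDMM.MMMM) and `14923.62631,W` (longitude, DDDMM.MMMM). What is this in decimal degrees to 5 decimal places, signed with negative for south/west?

-3.19540, -149.39377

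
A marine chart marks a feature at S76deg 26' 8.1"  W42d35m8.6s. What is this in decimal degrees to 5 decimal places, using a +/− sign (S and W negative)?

Latitude: 76 + 26/60 + 8.1/3600 = 76.435583
hemisphere S, so the sign is −
Longitude: 42° + 35/60 + 8.6/3600 = 42 + 0.583333 + 0.002389 = 42.585722
W → negative

-76.43558, -42.58572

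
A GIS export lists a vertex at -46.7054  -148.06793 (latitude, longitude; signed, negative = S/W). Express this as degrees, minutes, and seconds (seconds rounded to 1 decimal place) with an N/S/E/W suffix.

Latitude is negative → S; |value| = 46.705400
Lat: whole degrees 46; 42.32400′ → 42′ and 19.440″
Longitude is negative → W; |value| = 148.067930
Lon: 0.067930° → 4.07580′; 0.07580 × 60 = 4.548″

46°42′19.4″ S, 148°04′4.5″ W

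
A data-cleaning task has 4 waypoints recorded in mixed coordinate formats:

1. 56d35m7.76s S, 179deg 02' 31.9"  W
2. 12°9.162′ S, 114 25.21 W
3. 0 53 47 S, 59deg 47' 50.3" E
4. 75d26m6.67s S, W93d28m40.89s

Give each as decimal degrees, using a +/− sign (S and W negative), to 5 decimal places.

1. -56.58549, -179.04219
2. -12.15270, -114.42017
3. -0.89639, 59.79731
4. -75.43519, -93.47803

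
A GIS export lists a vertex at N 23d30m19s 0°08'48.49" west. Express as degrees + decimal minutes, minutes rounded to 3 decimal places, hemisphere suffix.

23° 30.317′ N, 0° 8.808′ W

φ: seconds/60 = 0.31667; minutes = 30 + 0.31667 = 30.31667
Longitude: seconds/60 = 0.80817; minutes = 8 + 0.80817 = 8.80817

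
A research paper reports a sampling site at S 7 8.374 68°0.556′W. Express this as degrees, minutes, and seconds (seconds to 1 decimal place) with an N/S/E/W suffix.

Latitude: fractional minutes 0.37400 × 60 = 22.440″
Longitude: 0.55600′ → 0′ and 0.55600 × 60 = 33.360″

7°08′22.4″ S, 68°00′33.4″ W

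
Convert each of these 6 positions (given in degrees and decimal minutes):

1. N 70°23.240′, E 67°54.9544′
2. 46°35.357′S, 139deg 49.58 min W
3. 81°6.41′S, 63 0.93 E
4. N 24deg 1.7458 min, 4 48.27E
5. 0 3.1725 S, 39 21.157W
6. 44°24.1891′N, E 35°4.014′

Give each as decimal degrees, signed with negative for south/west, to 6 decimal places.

Point 1:
  φ: 70 + 23.24/60 = 70.3873333
  N → positive
  λ: 54.9544′ = 0.915907°; total 67.9159067
  E ⇒ keep positive
Point 2:
  Lat: 46 + 35.357/60 = 46.5892833
  S → negative
  Longitude: 49.58′ = 0.826333°; total 139.8263333
  W ⇒ negate
Point 3:
  φ: 81 + 6.41/60 = 81.1068333
  hemisphere S, so the sign is −
  Longitude: 0.93′ = 0.015500°; total 63.0155000
  E → positive
Point 4:
  Lat: 1.7458′ = 0.029097°; total 24.0290967
  N ⇒ keep positive
  Longitude: 4 + 48.27/60 = 4.8045000
  E ⇒ keep positive
Point 5:
  Lat: 3.1725′ = 0.052875°; total 0.0528750
  hemisphere S, so the sign is −
  Lon: 39 + 21.157/60 = 39.3526167
  hemisphere W, so the sign is −
Point 6:
  Lat: 24.1891′ = 0.403152°; total 44.4031517
  N ⇒ keep positive
  λ: 35 + 4.014/60 = 35.0669000
  E → positive

1. 70.387333, 67.915907
2. -46.589283, -139.826333
3. -81.106833, 63.015500
4. 24.029097, 4.804500
5. -0.052875, -39.352617
6. 44.403152, 35.066900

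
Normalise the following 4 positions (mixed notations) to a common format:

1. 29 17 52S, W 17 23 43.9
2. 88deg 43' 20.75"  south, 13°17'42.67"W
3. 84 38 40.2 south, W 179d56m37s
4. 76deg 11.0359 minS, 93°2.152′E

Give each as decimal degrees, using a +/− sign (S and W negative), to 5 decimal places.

Point 1:
  Latitude: 29° + 17/60 + 52/3600 = 29 + 0.283333 + 0.014444 = 29.297778
  hemisphere S, so the sign is −
  Longitude: 17 + 23/60 + 43.9/3600 = 17.395528
  hemisphere W, so the sign is −
Point 2:
  Lat: 88° + 43/60 + 20.75/3600 = 88 + 0.716667 + 0.005764 = 88.722431
  S ⇒ negate
  λ: 13 + 17/60 + 42.67/3600 = 13.295186
  hemisphere W, so the sign is −
Point 3:
  φ: 84 + 38/60 + 40.2/3600 = 84.644500
  S → negative
  Longitude: 56′ + 37″ = 56.61667′; 179 + 56.61667/60 = 179.943611
  hemisphere W, so the sign is −
Point 4:
  Latitude: 11.0359′ = 0.183932°; total 76.183932
  S → negative
  Lon: 2.152′ = 0.035867°; total 93.035867
  E ⇒ keep positive

1. -29.29778, -17.39553
2. -88.72243, -13.29519
3. -84.64450, -179.94361
4. -76.18393, 93.03587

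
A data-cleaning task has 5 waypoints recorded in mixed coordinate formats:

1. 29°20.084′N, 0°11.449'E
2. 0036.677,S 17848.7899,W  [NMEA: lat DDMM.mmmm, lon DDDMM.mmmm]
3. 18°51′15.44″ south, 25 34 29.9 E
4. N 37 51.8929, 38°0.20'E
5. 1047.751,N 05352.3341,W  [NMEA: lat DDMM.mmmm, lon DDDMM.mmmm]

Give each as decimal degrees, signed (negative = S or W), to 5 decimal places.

1. 29.33473, 0.19082
2. -0.61128, -178.81317
3. -18.85429, 25.57497
4. 37.86488, 38.00333
5. 10.79585, -53.87224

Point 1:
  Lat: 29 + 20.084/60 = 29.334733
  N ⇒ keep positive
  Lon: 11.449′ = 0.190817°; total 0.190817
  E ⇒ keep positive
Point 2:
  φ: degrees = first 2 digits = 0, minutes = 36.677; 0 + 36.677/60 = 0.611283
  S ⇒ negate
  λ: degrees = first 3 digits = 178, minutes = 48.7899; 178 + 48.7899/60 = 178.813165
  W ⇒ negate
Point 3:
  φ: 18° + 51/60 + 15.44/3600 = 18 + 0.850000 + 0.004289 = 18.854289
  hemisphere S, so the sign is −
  Longitude: 34′ + 29.9″ = 34.49833′; 25 + 34.49833/60 = 25.574972
  E → positive
Point 4:
  Latitude: 51.8929′ = 0.864882°; total 37.864882
  N → positive
  Longitude: 38 + 0.2/60 = 38.003333
  E → positive
Point 5:
  Lat: degrees = first 2 digits = 10, minutes = 47.751; 10 + 47.751/60 = 10.795850
  N ⇒ keep positive
  λ: split at 3 digits → 053° and 52.3341′; 53 + 52.3341/60 = 53.872235
  hemisphere W, so the sign is −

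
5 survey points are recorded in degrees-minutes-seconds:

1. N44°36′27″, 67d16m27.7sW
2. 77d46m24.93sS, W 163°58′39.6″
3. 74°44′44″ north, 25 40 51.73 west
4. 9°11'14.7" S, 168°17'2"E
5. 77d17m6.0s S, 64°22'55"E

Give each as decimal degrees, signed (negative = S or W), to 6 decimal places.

1. 44.607500, -67.274361
2. -77.773592, -163.977667
3. 74.745556, -25.681036
4. -9.187417, 168.283889
5. -77.285000, 64.381944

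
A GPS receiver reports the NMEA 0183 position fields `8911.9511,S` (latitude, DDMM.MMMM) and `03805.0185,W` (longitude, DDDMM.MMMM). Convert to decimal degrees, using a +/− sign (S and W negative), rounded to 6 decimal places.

-89.199185, -38.083642

Lat: split at 2 digits → 89° and 11.9511′; 89 + 11.9511/60 = 89.1991850
S ⇒ negate
λ: split at 3 digits → 038° and 5.0185′; 38 + 5.0185/60 = 38.0836417
hemisphere W, so the sign is −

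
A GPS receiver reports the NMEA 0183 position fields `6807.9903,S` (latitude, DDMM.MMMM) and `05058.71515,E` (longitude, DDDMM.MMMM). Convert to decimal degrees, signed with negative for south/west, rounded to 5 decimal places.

-68.13317, 50.97859

Latitude: split at 2 digits → 68° and 7.9903′; 68 + 7.9903/60 = 68.133172
S → negative
Longitude: degrees = first 3 digits = 50, minutes = 58.71515; 50 + 58.71515/60 = 50.978586
E → positive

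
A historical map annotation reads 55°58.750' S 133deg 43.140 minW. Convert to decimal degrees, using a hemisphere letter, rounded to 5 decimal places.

φ: 58.75′ = 0.979167°; total 55.979167
Lon: 43.14′ = 0.719000°; total 133.719000

55.97917° S, 133.71900° W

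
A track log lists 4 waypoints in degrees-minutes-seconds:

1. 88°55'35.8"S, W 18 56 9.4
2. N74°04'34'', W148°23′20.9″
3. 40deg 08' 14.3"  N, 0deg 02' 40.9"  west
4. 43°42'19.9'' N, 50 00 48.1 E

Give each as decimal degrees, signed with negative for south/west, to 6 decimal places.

1. -88.926611, -18.935944
2. 74.076111, -148.389139
3. 40.137306, -0.044694
4. 43.705528, 50.013361

Point 1:
  Lat: 88 + 55/60 + 35.8/3600 = 88.9266111
  S ⇒ negate
  Longitude: 18° + 56/60 + 9.4/3600 = 18 + 0.933333 + 0.002611 = 18.9359444
  W ⇒ negate
Point 2:
  Latitude: 74° + 4/60 + 34/3600 = 74 + 0.066667 + 0.009444 = 74.0761111
  N ⇒ keep positive
  Lon: 148° + 23/60 + 20.9/3600 = 148 + 0.383333 + 0.005806 = 148.3891389
  hemisphere W, so the sign is −
Point 3:
  Lat: 8′ + 14.3″ = 8.23833′; 40 + 8.23833/60 = 40.1373056
  N ⇒ keep positive
  λ: 2′ + 40.9″ = 2.68167′; 0 + 2.68167/60 = 0.0446944
  hemisphere W, so the sign is −
Point 4:
  Latitude: 43° + 42/60 + 19.9/3600 = 43 + 0.700000 + 0.005528 = 43.7055278
  N ⇒ keep positive
  λ: 0′ + 48.1″ = 0.80167′; 50 + 0.80167/60 = 50.0133611
  E ⇒ keep positive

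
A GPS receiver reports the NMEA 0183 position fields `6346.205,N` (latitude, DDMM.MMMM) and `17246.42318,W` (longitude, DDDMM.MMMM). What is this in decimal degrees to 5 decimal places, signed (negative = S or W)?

Lat: split at 2 digits → 63° and 46.205′; 63 + 46.205/60 = 63.770083
N → positive
λ: degrees = first 3 digits = 172, minutes = 46.42318; 172 + 46.42318/60 = 172.773720
W → negative

63.77008, -172.77372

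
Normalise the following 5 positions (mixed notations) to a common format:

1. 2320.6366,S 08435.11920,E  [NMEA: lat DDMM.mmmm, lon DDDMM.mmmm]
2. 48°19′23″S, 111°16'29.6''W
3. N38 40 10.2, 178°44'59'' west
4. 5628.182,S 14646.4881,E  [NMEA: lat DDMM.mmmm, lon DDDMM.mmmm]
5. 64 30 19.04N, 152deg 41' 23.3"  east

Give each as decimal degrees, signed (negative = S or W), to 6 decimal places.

1. -23.343943, 84.585320
2. -48.323056, -111.274889
3. 38.669500, -178.749722
4. -56.469700, 146.774802
5. 64.505289, 152.689806

Point 1:
  φ: degrees = first 2 digits = 23, minutes = 20.6366; 23 + 20.6366/60 = 23.3439433
  hemisphere S, so the sign is −
  Longitude: split at 3 digits → 084° and 35.1192′; 84 + 35.1192/60 = 84.5853200
  E ⇒ keep positive
Point 2:
  Lat: 19′ + 23″ = 19.38333′; 48 + 19.38333/60 = 48.3230556
  S → negative
  Longitude: 111 + 16/60 + 29.6/3600 = 111.2748889
  hemisphere W, so the sign is −
Point 3:
  Lat: 40′ + 10.2″ = 40.17000′; 38 + 40.17000/60 = 38.6695000
  N ⇒ keep positive
  Longitude: 44′ + 59″ = 44.98333′; 178 + 44.98333/60 = 178.7497222
  W ⇒ negate
Point 4:
  φ: degrees = first 2 digits = 56, minutes = 28.182; 56 + 28.182/60 = 56.4697000
  S ⇒ negate
  Lon: degrees = first 3 digits = 146, minutes = 46.4881; 146 + 46.4881/60 = 146.7748017
  E → positive
Point 5:
  Latitude: 30′ + 19.04″ = 30.31733′; 64 + 30.31733/60 = 64.5052889
  N ⇒ keep positive
  Longitude: 152 + 41/60 + 23.3/3600 = 152.6898056
  E ⇒ keep positive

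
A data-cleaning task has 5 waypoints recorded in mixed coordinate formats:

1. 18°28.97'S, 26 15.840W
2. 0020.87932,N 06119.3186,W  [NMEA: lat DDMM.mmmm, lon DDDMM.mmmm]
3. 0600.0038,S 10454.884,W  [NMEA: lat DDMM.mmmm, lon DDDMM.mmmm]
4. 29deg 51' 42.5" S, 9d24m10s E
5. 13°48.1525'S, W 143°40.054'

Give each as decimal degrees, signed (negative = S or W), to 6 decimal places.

1. -18.482833, -26.264000
2. 0.347989, -61.321977
3. -6.000063, -104.914733
4. -29.861806, 9.402778
5. -13.802542, -143.667567

Point 1:
  φ: 18 + 28.97/60 = 18.4828333
  S → negative
  Lon: 26 + 15.84/60 = 26.2640000
  W → negative
Point 2:
  φ: degrees = first 2 digits = 0, minutes = 20.87932; 0 + 20.87932/60 = 0.3479887
  N ⇒ keep positive
  Longitude: degrees = first 3 digits = 61, minutes = 19.3186; 61 + 19.3186/60 = 61.3219767
  hemisphere W, so the sign is −
Point 3:
  Latitude: split at 2 digits → 06° and 0.0038′; 6 + 0.0038/60 = 6.0000633
  hemisphere S, so the sign is −
  λ: degrees = first 3 digits = 104, minutes = 54.884; 104 + 54.884/60 = 104.9147333
  W → negative
Point 4:
  Lat: 29° + 51/60 + 42.5/3600 = 29 + 0.850000 + 0.011806 = 29.8618056
  S → negative
  λ: 9° + 24/60 + 10/3600 = 9 + 0.400000 + 0.002778 = 9.4027778
  E ⇒ keep positive
Point 5:
  Lat: 48.1525′ = 0.802542°; total 13.8025417
  hemisphere S, so the sign is −
  Longitude: 143 + 40.054/60 = 143.6675667
  W → negative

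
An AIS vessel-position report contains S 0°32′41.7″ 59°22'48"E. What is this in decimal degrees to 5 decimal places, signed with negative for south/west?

-0.54492, 59.38000

Latitude: 0° + 32/60 + 41.7/3600 = 0 + 0.533333 + 0.011583 = 0.544917
S → negative
Longitude: 22′ + 48″ = 22.80000′; 59 + 22.80000/60 = 59.380000
E → positive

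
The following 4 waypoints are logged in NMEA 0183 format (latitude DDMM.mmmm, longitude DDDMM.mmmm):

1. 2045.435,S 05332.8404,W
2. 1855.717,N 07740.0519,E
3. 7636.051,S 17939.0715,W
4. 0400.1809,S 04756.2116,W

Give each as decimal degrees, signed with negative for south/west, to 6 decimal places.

1. -20.757250, -53.547340
2. 18.928617, 77.667532
3. -76.600850, -179.651192
4. -4.003015, -47.936860

Point 1:
  Latitude: degrees = first 2 digits = 20, minutes = 45.435; 20 + 45.435/60 = 20.7572500
  hemisphere S, so the sign is −
  Lon: split at 3 digits → 053° and 32.8404′; 53 + 32.8404/60 = 53.5473400
  W ⇒ negate
Point 2:
  Latitude: split at 2 digits → 18° and 55.717′; 18 + 55.717/60 = 18.9286167
  N → positive
  Lon: degrees = first 3 digits = 77, minutes = 40.0519; 77 + 40.0519/60 = 77.6675317
  E → positive
Point 3:
  Lat: split at 2 digits → 76° and 36.051′; 76 + 36.051/60 = 76.6008500
  S → negative
  Longitude: split at 3 digits → 179° and 39.0715′; 179 + 39.0715/60 = 179.6511917
  W → negative
Point 4:
  φ: split at 2 digits → 04° and 0.1809′; 4 + 0.1809/60 = 4.0030150
  S → negative
  λ: split at 3 digits → 047° and 56.2116′; 47 + 56.2116/60 = 47.9368600
  hemisphere W, so the sign is −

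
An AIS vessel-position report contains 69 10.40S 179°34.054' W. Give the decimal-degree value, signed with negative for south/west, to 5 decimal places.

-69.17333, -179.56757

Latitude: 10.4′ = 0.173333°; total 69.173333
S → negative
λ: 179 + 34.054/60 = 179.567567
W ⇒ negate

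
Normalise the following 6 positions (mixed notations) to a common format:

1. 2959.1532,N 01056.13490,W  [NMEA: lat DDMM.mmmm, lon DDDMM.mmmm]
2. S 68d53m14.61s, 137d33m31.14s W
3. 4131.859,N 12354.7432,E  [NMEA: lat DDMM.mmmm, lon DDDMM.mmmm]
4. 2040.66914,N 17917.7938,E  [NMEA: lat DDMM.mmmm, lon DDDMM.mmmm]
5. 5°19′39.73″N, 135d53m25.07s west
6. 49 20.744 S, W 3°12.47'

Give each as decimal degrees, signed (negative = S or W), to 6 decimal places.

1. 29.985887, -10.935582
2. -68.887392, -137.558650
3. 41.530983, 123.912387
4. 20.677819, 179.296563
5. 5.327703, -135.890297
6. -49.345733, -3.207833

Point 1:
  Latitude: split at 2 digits → 29° and 59.1532′; 29 + 59.1532/60 = 29.9858867
  N ⇒ keep positive
  λ: split at 3 digits → 010° and 56.1349′; 10 + 56.1349/60 = 10.9355817
  hemisphere W, so the sign is −
Point 2:
  Latitude: 53′ + 14.61″ = 53.24350′; 68 + 53.24350/60 = 68.8873917
  hemisphere S, so the sign is −
  Longitude: 137° + 33/60 + 31.14/3600 = 137 + 0.550000 + 0.008650 = 137.5586500
  hemisphere W, so the sign is −
Point 3:
  φ: degrees = first 2 digits = 41, minutes = 31.859; 41 + 31.859/60 = 41.5309833
  N → positive
  Longitude: degrees = first 3 digits = 123, minutes = 54.7432; 123 + 54.7432/60 = 123.9123867
  E ⇒ keep positive
Point 4:
  Latitude: split at 2 digits → 20° and 40.66914′; 20 + 40.66914/60 = 20.6778190
  N ⇒ keep positive
  Lon: degrees = first 3 digits = 179, minutes = 17.7938; 179 + 17.7938/60 = 179.2965633
  E ⇒ keep positive
Point 5:
  φ: 5 + 19/60 + 39.73/3600 = 5.3277028
  N ⇒ keep positive
  Lon: 53′ + 25.07″ = 53.41783′; 135 + 53.41783/60 = 135.8902972
  hemisphere W, so the sign is −
Point 6:
  Lat: 49 + 20.744/60 = 49.3457333
  S → negative
  Lon: 12.47′ = 0.207833°; total 3.2078333
  W → negative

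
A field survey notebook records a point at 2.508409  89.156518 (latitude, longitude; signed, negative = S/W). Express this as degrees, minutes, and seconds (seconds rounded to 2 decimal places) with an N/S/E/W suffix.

2°30′30.27″ N, 89°09′23.46″ E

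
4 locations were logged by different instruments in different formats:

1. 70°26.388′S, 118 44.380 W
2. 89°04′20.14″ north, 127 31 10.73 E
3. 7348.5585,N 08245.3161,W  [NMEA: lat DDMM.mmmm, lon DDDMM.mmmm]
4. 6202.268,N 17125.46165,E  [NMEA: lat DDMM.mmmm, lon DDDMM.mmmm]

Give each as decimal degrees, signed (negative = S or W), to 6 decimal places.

1. -70.439800, -118.739667
2. 89.072261, 127.519647
3. 73.809308, -82.755268
4. 62.037800, 171.424361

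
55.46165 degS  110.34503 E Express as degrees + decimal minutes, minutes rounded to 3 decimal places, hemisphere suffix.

Lat: minutes = (55.461650 − 55) × 60 = 27.69900
Lon: minutes = (110.345030 − 110) × 60 = 20.70180

55° 27.699′ S, 110° 20.702′ E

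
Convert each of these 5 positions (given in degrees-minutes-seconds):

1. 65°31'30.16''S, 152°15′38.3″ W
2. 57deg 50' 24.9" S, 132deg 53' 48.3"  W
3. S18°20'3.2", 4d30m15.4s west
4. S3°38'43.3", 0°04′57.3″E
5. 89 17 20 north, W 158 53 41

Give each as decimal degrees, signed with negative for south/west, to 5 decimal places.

Point 1:
  Latitude: 65° + 31/60 + 30.16/3600 = 65 + 0.516667 + 0.008378 = 65.525044
  S → negative
  λ: 152° + 15/60 + 38.3/3600 = 152 + 0.250000 + 0.010639 = 152.260639
  hemisphere W, so the sign is −
Point 2:
  Latitude: 57 + 50/60 + 24.9/3600 = 57.840250
  S ⇒ negate
  Longitude: 132° + 53/60 + 48.3/3600 = 132 + 0.883333 + 0.013417 = 132.896750
  W ⇒ negate
Point 3:
  φ: 20′ + 3.2″ = 20.05333′; 18 + 20.05333/60 = 18.334222
  hemisphere S, so the sign is −
  Lon: 4° + 30/60 + 15.4/3600 = 4 + 0.500000 + 0.004278 = 4.504278
  W → negative
Point 4:
  Lat: 3° + 38/60 + 43.3/3600 = 3 + 0.633333 + 0.012028 = 3.645361
  S → negative
  Lon: 4′ + 57.3″ = 4.95500′; 0 + 4.95500/60 = 0.082583
  E → positive
Point 5:
  Latitude: 17′ + 20″ = 17.33333′; 89 + 17.33333/60 = 89.288889
  N → positive
  Longitude: 158° + 53/60 + 41/3600 = 158 + 0.883333 + 0.011389 = 158.894722
  hemisphere W, so the sign is −

1. -65.52504, -152.26064
2. -57.84025, -132.89675
3. -18.33422, -4.50428
4. -3.64536, 0.08258
5. 89.28889, -158.89472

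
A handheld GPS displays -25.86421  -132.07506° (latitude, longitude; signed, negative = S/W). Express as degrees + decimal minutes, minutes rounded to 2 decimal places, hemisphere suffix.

25° 51.85′ S, 132° 4.50′ W

Latitude is negative → S; |value| = 25.864210
Latitude: 25° + 0.864210 × 60 = 25° 51.8526′
Longitude is negative → W; |value| = 132.075060
λ: 132° + 0.075060 × 60 = 132° 4.5036′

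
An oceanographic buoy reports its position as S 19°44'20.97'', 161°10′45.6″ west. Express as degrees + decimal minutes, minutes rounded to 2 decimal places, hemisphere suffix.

19° 44.35′ S, 161° 10.76′ W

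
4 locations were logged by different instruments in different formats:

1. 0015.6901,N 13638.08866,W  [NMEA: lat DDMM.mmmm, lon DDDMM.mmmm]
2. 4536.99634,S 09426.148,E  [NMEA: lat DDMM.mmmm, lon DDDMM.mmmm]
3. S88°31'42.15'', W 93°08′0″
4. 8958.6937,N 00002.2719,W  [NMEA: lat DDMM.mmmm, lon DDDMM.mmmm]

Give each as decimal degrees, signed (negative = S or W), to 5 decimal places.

Point 1:
  Lat: degrees = first 2 digits = 0, minutes = 15.6901; 0 + 15.6901/60 = 0.261502
  N → positive
  λ: degrees = first 3 digits = 136, minutes = 38.08866; 136 + 38.08866/60 = 136.634811
  W ⇒ negate
Point 2:
  Latitude: split at 2 digits → 45° and 36.99634′; 45 + 36.99634/60 = 45.616606
  hemisphere S, so the sign is −
  Longitude: degrees = first 3 digits = 94, minutes = 26.148; 94 + 26.148/60 = 94.435800
  E → positive
Point 3:
  φ: 88° + 31/60 + 42.15/3600 = 88 + 0.516667 + 0.011708 = 88.528375
  S ⇒ negate
  Longitude: 93° + 8/60 + 0/3600 = 93 + 0.133333 + 0.000000 = 93.133333
  hemisphere W, so the sign is −
Point 4:
  φ: split at 2 digits → 89° and 58.6937′; 89 + 58.6937/60 = 89.978228
  N ⇒ keep positive
  Lon: degrees = first 3 digits = 0, minutes = 2.2719; 0 + 2.2719/60 = 0.037865
  W ⇒ negate

1. 0.26150, -136.63481
2. -45.61661, 94.43580
3. -88.52838, -93.13333
4. 89.97823, -0.03787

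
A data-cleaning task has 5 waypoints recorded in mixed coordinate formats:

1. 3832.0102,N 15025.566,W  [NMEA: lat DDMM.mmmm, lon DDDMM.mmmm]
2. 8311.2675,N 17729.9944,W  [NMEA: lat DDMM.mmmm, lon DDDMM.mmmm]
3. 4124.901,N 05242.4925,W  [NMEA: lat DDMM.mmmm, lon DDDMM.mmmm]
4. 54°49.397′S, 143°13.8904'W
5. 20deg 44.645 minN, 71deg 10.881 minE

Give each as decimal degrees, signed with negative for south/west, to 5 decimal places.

Point 1:
  Lat: degrees = first 2 digits = 38, minutes = 32.0102; 38 + 32.0102/60 = 38.533503
  N ⇒ keep positive
  Lon: split at 3 digits → 150° and 25.566′; 150 + 25.566/60 = 150.426100
  W ⇒ negate
Point 2:
  Latitude: split at 2 digits → 83° and 11.2675′; 83 + 11.2675/60 = 83.187792
  N → positive
  λ: split at 3 digits → 177° and 29.9944′; 177 + 29.9944/60 = 177.499907
  hemisphere W, so the sign is −
Point 3:
  Lat: degrees = first 2 digits = 41, minutes = 24.901; 41 + 24.901/60 = 41.415017
  N ⇒ keep positive
  λ: degrees = first 3 digits = 52, minutes = 42.4925; 52 + 42.4925/60 = 52.708208
  hemisphere W, so the sign is −
Point 4:
  Latitude: 49.397′ = 0.823283°; total 54.823283
  S → negative
  λ: 143 + 13.8904/60 = 143.231507
  W → negative
Point 5:
  φ: 20 + 44.645/60 = 20.744083
  N ⇒ keep positive
  λ: 71 + 10.881/60 = 71.181350
  E → positive

1. 38.53350, -150.42610
2. 83.18779, -177.49991
3. 41.41502, -52.70821
4. -54.82328, -143.23151
5. 20.74408, 71.18135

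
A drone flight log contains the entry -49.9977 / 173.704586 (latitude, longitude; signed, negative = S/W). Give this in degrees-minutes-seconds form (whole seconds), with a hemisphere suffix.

49°59′52″ S, 173°42′17″ E

Latitude is negative → S; |value| = 49.997700
Lat: 0.997700° → 59.86200′; 0.86200 × 60 = 51.72″
Longitude: 0.704586 × 60 = 42.27516′ → 42′, remainder × 60 = 16.51″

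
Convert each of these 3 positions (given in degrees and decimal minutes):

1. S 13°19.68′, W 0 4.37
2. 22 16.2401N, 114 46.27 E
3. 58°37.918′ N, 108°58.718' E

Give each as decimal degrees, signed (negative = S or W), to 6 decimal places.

Point 1:
  φ: 19.68′ = 0.328000°; total 13.3280000
  hemisphere S, so the sign is −
  Longitude: 0 + 4.37/60 = 0.0728333
  W ⇒ negate
Point 2:
  Lat: 22 + 16.2401/60 = 22.2706683
  N ⇒ keep positive
  λ: 114 + 46.27/60 = 114.7711667
  E → positive
Point 3:
  φ: 58 + 37.918/60 = 58.6319667
  N ⇒ keep positive
  Lon: 58.718′ = 0.978633°; total 108.9786333
  E ⇒ keep positive

1. -13.328000, -0.072833
2. 22.270668, 114.771167
3. 58.631967, 108.978633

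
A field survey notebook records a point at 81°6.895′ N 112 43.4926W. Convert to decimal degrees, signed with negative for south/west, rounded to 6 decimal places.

Latitude: 81 + 6.895/60 = 81.1149167
N → positive
Longitude: 43.4926′ = 0.724877°; total 112.7248767
W ⇒ negate

81.114917, -112.724877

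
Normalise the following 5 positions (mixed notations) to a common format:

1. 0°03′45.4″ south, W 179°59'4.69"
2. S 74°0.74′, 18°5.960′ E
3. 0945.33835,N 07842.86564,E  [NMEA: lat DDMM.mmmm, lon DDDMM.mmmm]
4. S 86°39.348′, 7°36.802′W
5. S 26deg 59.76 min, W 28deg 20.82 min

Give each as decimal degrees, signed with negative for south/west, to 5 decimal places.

1. -0.06261, -179.98464
2. -74.01233, 18.09933
3. 9.75564, 78.71443
4. -86.65580, -7.61337
5. -26.99600, -28.34700

Point 1:
  Latitude: 3′ + 45.4″ = 3.75667′; 0 + 3.75667/60 = 0.062611
  hemisphere S, so the sign is −
  Longitude: 59′ + 4.69″ = 59.07817′; 179 + 59.07817/60 = 179.984636
  hemisphere W, so the sign is −
Point 2:
  Lat: 74 + 0.74/60 = 74.012333
  S → negative
  λ: 18 + 5.96/60 = 18.099333
  E → positive
Point 3:
  Lat: degrees = first 2 digits = 9, minutes = 45.33835; 9 + 45.33835/60 = 9.755639
  N → positive
  Longitude: degrees = first 3 digits = 78, minutes = 42.86564; 78 + 42.86564/60 = 78.714427
  E → positive
Point 4:
  Latitude: 86 + 39.348/60 = 86.655800
  S → negative
  Lon: 7 + 36.802/60 = 7.613367
  W → negative
Point 5:
  Lat: 26 + 59.76/60 = 26.996000
  S ⇒ negate
  Longitude: 20.82′ = 0.347000°; total 28.347000
  W ⇒ negate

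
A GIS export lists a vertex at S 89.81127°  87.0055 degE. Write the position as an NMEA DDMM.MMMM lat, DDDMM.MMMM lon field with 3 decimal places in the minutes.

Lat: fractional part 0.811270 → 48.67620 minutes
Longitude: minutes = (87.005500 − 87) × 60 = 0.33000

8948.676,S / 08700.330,E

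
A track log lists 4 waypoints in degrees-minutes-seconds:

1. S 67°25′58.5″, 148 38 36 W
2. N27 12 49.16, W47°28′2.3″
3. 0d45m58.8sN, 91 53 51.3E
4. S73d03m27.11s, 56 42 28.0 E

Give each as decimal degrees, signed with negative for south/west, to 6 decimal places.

1. -67.432917, -148.643333
2. 27.213656, -47.467306
3. 0.766333, 91.897583
4. -73.057531, 56.707778

Point 1:
  Latitude: 67° + 25/60 + 58.5/3600 = 67 + 0.416667 + 0.016250 = 67.4329167
  S → negative
  λ: 148° + 38/60 + 36/3600 = 148 + 0.633333 + 0.010000 = 148.6433333
  hemisphere W, so the sign is −
Point 2:
  Lat: 27° + 12/60 + 49.16/3600 = 27 + 0.200000 + 0.013656 = 27.2136556
  N ⇒ keep positive
  Lon: 47° + 28/60 + 2.3/3600 = 47 + 0.466667 + 0.000639 = 47.4673056
  W → negative
Point 3:
  φ: 45′ + 58.8″ = 45.98000′; 0 + 45.98000/60 = 0.7663333
  N ⇒ keep positive
  Longitude: 91 + 53/60 + 51.3/3600 = 91.8975833
  E → positive
Point 4:
  Lat: 73° + 3/60 + 27.11/3600 = 73 + 0.050000 + 0.007531 = 73.0575306
  hemisphere S, so the sign is −
  λ: 56 + 42/60 + 28/3600 = 56.7077778
  E ⇒ keep positive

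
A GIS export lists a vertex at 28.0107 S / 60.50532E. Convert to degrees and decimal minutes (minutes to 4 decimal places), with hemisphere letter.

Latitude: fractional part 0.010700 → 0.642000 minutes
λ: 60° + 0.505320 × 60 = 60° 30.319200′

28° 0.6420′ S, 60° 30.3192′ E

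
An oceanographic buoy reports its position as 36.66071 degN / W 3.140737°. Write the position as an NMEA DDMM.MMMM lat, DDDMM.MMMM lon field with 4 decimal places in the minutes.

3639.6426,N / 00308.4442,W

Latitude: 36° + 0.660710 × 60 = 36° 39.642600′
Lon: minutes = (3.140737 − 3) × 60 = 8.444220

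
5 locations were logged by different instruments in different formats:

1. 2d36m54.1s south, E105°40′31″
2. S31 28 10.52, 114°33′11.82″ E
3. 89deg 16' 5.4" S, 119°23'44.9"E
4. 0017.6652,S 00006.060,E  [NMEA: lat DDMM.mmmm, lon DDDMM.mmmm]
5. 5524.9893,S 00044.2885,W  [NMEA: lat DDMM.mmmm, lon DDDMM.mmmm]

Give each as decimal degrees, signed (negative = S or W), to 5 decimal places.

Point 1:
  Latitude: 36′ + 54.1″ = 36.90167′; 2 + 36.90167/60 = 2.615028
  S ⇒ negate
  λ: 40′ + 31″ = 40.51667′; 105 + 40.51667/60 = 105.675278
  E ⇒ keep positive
Point 2:
  φ: 28′ + 10.52″ = 28.17533′; 31 + 28.17533/60 = 31.469589
  S → negative
  Longitude: 114° + 33/60 + 11.82/3600 = 114 + 0.550000 + 0.003283 = 114.553283
  E ⇒ keep positive
Point 3:
  Lat: 89° + 16/60 + 5.4/3600 = 89 + 0.266667 + 0.001500 = 89.268167
  S → negative
  Longitude: 23′ + 44.9″ = 23.74833′; 119 + 23.74833/60 = 119.395806
  E ⇒ keep positive
Point 4:
  Latitude: split at 2 digits → 00° and 17.6652′; 0 + 17.6652/60 = 0.294420
  S → negative
  Longitude: degrees = first 3 digits = 0, minutes = 6.06; 0 + 6.06/60 = 0.101000
  E → positive
Point 5:
  φ: split at 2 digits → 55° and 24.9893′; 55 + 24.9893/60 = 55.416488
  S ⇒ negate
  Lon: degrees = first 3 digits = 0, minutes = 44.2885; 0 + 44.2885/60 = 0.738142
  W → negative

1. -2.61503, 105.67528
2. -31.46959, 114.55328
3. -89.26817, 119.39581
4. -0.29442, 0.10100
5. -55.41649, -0.73814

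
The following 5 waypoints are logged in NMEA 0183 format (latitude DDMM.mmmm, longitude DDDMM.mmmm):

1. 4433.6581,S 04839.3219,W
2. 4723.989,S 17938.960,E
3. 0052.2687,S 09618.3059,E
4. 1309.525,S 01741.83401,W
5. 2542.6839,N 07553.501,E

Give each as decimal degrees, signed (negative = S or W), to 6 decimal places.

1. -44.560968, -48.655365
2. -47.399817, 179.649333
3. -0.871145, 96.305098
4. -13.158750, -17.697234
5. 25.711398, 75.891683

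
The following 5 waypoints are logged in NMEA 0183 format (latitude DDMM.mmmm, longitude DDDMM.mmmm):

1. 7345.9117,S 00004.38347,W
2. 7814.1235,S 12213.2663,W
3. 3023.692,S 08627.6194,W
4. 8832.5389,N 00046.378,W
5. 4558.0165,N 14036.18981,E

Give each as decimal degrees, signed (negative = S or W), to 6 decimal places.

Point 1:
  Latitude: degrees = first 2 digits = 73, minutes = 45.9117; 73 + 45.9117/60 = 73.7651950
  S → negative
  Longitude: degrees = first 3 digits = 0, minutes = 4.38347; 0 + 4.38347/60 = 0.0730578
  W ⇒ negate
Point 2:
  Lat: split at 2 digits → 78° and 14.1235′; 78 + 14.1235/60 = 78.2353917
  S → negative
  λ: split at 3 digits → 122° and 13.2663′; 122 + 13.2663/60 = 122.2211050
  W → negative
Point 3:
  Latitude: degrees = first 2 digits = 30, minutes = 23.692; 30 + 23.692/60 = 30.3948667
  hemisphere S, so the sign is −
  λ: split at 3 digits → 086° and 27.6194′; 86 + 27.6194/60 = 86.4603233
  W → negative
Point 4:
  φ: degrees = first 2 digits = 88, minutes = 32.5389; 88 + 32.5389/60 = 88.5423150
  N → positive
  Lon: degrees = first 3 digits = 0, minutes = 46.378; 0 + 46.378/60 = 0.7729667
  hemisphere W, so the sign is −
Point 5:
  Lat: degrees = first 2 digits = 45, minutes = 58.0165; 45 + 58.0165/60 = 45.9669417
  N → positive
  Lon: degrees = first 3 digits = 140, minutes = 36.18981; 140 + 36.18981/60 = 140.6031635
  E ⇒ keep positive

1. -73.765195, -0.073058
2. -78.235392, -122.221105
3. -30.394867, -86.460323
4. 88.542315, -0.772967
5. 45.966942, 140.603164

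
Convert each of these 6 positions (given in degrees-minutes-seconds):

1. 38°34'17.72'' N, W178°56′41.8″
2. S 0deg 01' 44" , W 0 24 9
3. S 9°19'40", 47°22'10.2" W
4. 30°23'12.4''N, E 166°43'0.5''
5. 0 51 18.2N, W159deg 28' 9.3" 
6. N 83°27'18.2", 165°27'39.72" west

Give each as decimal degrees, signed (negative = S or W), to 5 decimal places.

1. 38.57159, -178.94494
2. -0.02889, -0.40250
3. -9.32778, -47.36950
4. 30.38678, 166.71681
5. 0.85506, -159.46925
6. 83.45506, -165.46103

Point 1:
  Latitude: 38 + 34/60 + 17.72/3600 = 38.571589
  N → positive
  Longitude: 178 + 56/60 + 41.8/3600 = 178.944944
  hemisphere W, so the sign is −
Point 2:
  φ: 0° + 1/60 + 44/3600 = 0 + 0.016667 + 0.012222 = 0.028889
  S → negative
  Longitude: 24′ + 9″ = 24.15000′; 0 + 24.15000/60 = 0.402500
  W ⇒ negate
Point 3:
  Lat: 9 + 19/60 + 40/3600 = 9.327778
  S ⇒ negate
  Lon: 47 + 22/60 + 10.2/3600 = 47.369500
  W → negative
Point 4:
  φ: 30° + 23/60 + 12.4/3600 = 30 + 0.383333 + 0.003444 = 30.386778
  N ⇒ keep positive
  Longitude: 166° + 43/60 + 0.5/3600 = 166 + 0.716667 + 0.000139 = 166.716806
  E → positive
Point 5:
  φ: 51′ + 18.2″ = 51.30333′; 0 + 51.30333/60 = 0.855056
  N ⇒ keep positive
  Longitude: 159° + 28/60 + 9.3/3600 = 159 + 0.466667 + 0.002583 = 159.469250
  W ⇒ negate
Point 6:
  Latitude: 83° + 27/60 + 18.2/3600 = 83 + 0.450000 + 0.005056 = 83.455056
  N → positive
  Longitude: 27′ + 39.72″ = 27.66200′; 165 + 27.66200/60 = 165.461033
  W ⇒ negate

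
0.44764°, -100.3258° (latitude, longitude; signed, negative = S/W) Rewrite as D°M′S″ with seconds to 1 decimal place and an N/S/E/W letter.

φ: whole degrees 0; 26.85840′ → 26′ and 51.504″
Longitude is negative → W; |value| = 100.325800
λ: 0.325800 × 60 = 19.54800′ → 19′, remainder × 60 = 32.880″

0°26′51.5″ N, 100°19′32.9″ W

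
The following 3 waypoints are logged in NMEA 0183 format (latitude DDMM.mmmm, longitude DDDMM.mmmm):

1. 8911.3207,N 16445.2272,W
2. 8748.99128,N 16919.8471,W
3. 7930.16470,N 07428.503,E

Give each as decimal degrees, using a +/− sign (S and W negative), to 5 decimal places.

Point 1:
  Lat: degrees = first 2 digits = 89, minutes = 11.3207; 89 + 11.3207/60 = 89.188678
  N → positive
  λ: split at 3 digits → 164° and 45.2272′; 164 + 45.2272/60 = 164.753787
  W ⇒ negate
Point 2:
  Lat: degrees = first 2 digits = 87, minutes = 48.99128; 87 + 48.99128/60 = 87.816521
  N ⇒ keep positive
  λ: split at 3 digits → 169° and 19.8471′; 169 + 19.8471/60 = 169.330785
  hemisphere W, so the sign is −
Point 3:
  φ: degrees = first 2 digits = 79, minutes = 30.1647; 79 + 30.1647/60 = 79.502745
  N → positive
  Longitude: degrees = first 3 digits = 74, minutes = 28.503; 74 + 28.503/60 = 74.475050
  E ⇒ keep positive

1. 89.18868, -164.75379
2. 87.81652, -169.33079
3. 79.50275, 74.47505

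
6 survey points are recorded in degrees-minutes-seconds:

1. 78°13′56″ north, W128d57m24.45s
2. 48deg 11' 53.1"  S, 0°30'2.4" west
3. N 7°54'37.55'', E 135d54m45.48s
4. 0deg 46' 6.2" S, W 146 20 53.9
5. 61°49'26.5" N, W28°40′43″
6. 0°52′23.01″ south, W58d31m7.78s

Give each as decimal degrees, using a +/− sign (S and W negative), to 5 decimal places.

Point 1:
  Lat: 78 + 13/60 + 56/3600 = 78.232222
  N ⇒ keep positive
  Lon: 128° + 57/60 + 24.45/3600 = 128 + 0.950000 + 0.006792 = 128.956792
  W ⇒ negate
Point 2:
  Latitude: 11′ + 53.1″ = 11.88500′; 48 + 11.88500/60 = 48.198083
  S ⇒ negate
  Longitude: 0 + 30/60 + 2.4/3600 = 0.500667
  W → negative
Point 3:
  φ: 54′ + 37.55″ = 54.62583′; 7 + 54.62583/60 = 7.910431
  N → positive
  Lon: 54′ + 45.48″ = 54.75800′; 135 + 54.75800/60 = 135.912633
  E → positive
Point 4:
  φ: 0° + 46/60 + 6.2/3600 = 0 + 0.766667 + 0.001722 = 0.768389
  S ⇒ negate
  λ: 20′ + 53.9″ = 20.89833′; 146 + 20.89833/60 = 146.348306
  W → negative
Point 5:
  Latitude: 61° + 49/60 + 26.5/3600 = 61 + 0.816667 + 0.007361 = 61.824028
  N ⇒ keep positive
  λ: 40′ + 43″ = 40.71667′; 28 + 40.71667/60 = 28.678611
  W → negative
Point 6:
  Lat: 0° + 52/60 + 23.01/3600 = 0 + 0.866667 + 0.006392 = 0.873058
  S ⇒ negate
  Longitude: 58° + 31/60 + 7.78/3600 = 58 + 0.516667 + 0.002161 = 58.518828
  W → negative

1. 78.23222, -128.95679
2. -48.19808, -0.50067
3. 7.91043, 135.91263
4. -0.76839, -146.34831
5. 61.82403, -28.67861
6. -0.87306, -58.51883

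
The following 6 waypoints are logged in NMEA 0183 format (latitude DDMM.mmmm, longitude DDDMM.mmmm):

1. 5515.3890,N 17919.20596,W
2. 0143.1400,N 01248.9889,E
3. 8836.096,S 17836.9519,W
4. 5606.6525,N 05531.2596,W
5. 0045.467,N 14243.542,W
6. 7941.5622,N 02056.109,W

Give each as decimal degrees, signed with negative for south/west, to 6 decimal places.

Point 1:
  Latitude: split at 2 digits → 55° and 15.389′; 55 + 15.389/60 = 55.2564833
  N ⇒ keep positive
  λ: split at 3 digits → 179° and 19.20596′; 179 + 19.20596/60 = 179.3200993
  hemisphere W, so the sign is −
Point 2:
  Lat: degrees = first 2 digits = 1, minutes = 43.14; 1 + 43.14/60 = 1.7190000
  N → positive
  Longitude: degrees = first 3 digits = 12, minutes = 48.9889; 12 + 48.9889/60 = 12.8164817
  E ⇒ keep positive
Point 3:
  φ: split at 2 digits → 88° and 36.096′; 88 + 36.096/60 = 88.6016000
  S → negative
  λ: split at 3 digits → 178° and 36.9519′; 178 + 36.9519/60 = 178.6158650
  hemisphere W, so the sign is −
Point 4:
  φ: degrees = first 2 digits = 56, minutes = 6.6525; 56 + 6.6525/60 = 56.1108750
  N → positive
  Longitude: split at 3 digits → 055° and 31.2596′; 55 + 31.2596/60 = 55.5209933
  W ⇒ negate
Point 5:
  Lat: degrees = first 2 digits = 0, minutes = 45.467; 0 + 45.467/60 = 0.7577833
  N ⇒ keep positive
  Longitude: split at 3 digits → 142° and 43.542′; 142 + 43.542/60 = 142.7257000
  W ⇒ negate
Point 6:
  φ: degrees = first 2 digits = 79, minutes = 41.5622; 79 + 41.5622/60 = 79.6927033
  N → positive
  λ: degrees = first 3 digits = 20, minutes = 56.109; 20 + 56.109/60 = 20.9351500
  W → negative

1. 55.256483, -179.320099
2. 1.719000, 12.816482
3. -88.601600, -178.615865
4. 56.110875, -55.520993
5. 0.757783, -142.725700
6. 79.692703, -20.935150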